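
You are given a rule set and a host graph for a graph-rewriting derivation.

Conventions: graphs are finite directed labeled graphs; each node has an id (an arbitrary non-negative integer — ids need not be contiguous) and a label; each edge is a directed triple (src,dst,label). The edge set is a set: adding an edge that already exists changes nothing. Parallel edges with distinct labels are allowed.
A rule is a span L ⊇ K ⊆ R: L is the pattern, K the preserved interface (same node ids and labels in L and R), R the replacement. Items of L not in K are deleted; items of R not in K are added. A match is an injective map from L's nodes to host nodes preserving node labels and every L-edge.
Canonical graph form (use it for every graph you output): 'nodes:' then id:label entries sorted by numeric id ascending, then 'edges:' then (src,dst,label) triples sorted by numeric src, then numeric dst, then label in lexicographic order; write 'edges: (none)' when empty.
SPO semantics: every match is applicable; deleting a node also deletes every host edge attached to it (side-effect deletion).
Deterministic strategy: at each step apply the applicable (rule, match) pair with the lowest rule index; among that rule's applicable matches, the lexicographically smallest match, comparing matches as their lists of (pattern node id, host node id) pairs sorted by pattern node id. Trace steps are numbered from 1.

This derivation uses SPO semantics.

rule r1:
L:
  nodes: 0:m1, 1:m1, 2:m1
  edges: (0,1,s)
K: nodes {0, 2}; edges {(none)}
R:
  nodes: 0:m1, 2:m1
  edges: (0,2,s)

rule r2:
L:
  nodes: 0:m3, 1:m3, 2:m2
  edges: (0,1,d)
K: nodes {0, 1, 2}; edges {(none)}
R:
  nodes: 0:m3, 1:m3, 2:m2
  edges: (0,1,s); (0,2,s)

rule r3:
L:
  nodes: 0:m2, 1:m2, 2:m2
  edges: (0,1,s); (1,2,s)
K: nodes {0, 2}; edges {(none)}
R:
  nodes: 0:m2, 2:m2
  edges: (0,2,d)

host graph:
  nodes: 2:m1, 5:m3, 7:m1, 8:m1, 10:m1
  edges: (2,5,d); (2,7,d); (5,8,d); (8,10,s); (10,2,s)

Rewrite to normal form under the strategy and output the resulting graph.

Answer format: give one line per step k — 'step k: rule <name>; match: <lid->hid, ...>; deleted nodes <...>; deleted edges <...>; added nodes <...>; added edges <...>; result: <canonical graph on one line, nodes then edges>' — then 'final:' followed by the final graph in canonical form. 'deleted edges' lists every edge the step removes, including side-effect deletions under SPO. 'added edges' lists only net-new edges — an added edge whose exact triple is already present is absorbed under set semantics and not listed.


step 1: rule r1; match: 0->8, 1->10, 2->2; deleted nodes 10; deleted edges (8,10,s); (10,2,s); added nodes (none); added edges (8,2,s); result: nodes: 2:m1, 5:m3, 7:m1, 8:m1 edges: (2,5,d); (2,7,d); (5,8,d); (8,2,s)
step 2: rule r1; match: 0->8, 1->2, 2->7; deleted nodes 2; deleted edges (2,5,d); (2,7,d); (8,2,s); added nodes (none); added edges (8,7,s); result: nodes: 5:m3, 7:m1, 8:m1 edges: (5,8,d); (8,7,s)
final:
nodes: 5:m3, 7:m1, 8:m1
edges: (5,8,d); (8,7,s)


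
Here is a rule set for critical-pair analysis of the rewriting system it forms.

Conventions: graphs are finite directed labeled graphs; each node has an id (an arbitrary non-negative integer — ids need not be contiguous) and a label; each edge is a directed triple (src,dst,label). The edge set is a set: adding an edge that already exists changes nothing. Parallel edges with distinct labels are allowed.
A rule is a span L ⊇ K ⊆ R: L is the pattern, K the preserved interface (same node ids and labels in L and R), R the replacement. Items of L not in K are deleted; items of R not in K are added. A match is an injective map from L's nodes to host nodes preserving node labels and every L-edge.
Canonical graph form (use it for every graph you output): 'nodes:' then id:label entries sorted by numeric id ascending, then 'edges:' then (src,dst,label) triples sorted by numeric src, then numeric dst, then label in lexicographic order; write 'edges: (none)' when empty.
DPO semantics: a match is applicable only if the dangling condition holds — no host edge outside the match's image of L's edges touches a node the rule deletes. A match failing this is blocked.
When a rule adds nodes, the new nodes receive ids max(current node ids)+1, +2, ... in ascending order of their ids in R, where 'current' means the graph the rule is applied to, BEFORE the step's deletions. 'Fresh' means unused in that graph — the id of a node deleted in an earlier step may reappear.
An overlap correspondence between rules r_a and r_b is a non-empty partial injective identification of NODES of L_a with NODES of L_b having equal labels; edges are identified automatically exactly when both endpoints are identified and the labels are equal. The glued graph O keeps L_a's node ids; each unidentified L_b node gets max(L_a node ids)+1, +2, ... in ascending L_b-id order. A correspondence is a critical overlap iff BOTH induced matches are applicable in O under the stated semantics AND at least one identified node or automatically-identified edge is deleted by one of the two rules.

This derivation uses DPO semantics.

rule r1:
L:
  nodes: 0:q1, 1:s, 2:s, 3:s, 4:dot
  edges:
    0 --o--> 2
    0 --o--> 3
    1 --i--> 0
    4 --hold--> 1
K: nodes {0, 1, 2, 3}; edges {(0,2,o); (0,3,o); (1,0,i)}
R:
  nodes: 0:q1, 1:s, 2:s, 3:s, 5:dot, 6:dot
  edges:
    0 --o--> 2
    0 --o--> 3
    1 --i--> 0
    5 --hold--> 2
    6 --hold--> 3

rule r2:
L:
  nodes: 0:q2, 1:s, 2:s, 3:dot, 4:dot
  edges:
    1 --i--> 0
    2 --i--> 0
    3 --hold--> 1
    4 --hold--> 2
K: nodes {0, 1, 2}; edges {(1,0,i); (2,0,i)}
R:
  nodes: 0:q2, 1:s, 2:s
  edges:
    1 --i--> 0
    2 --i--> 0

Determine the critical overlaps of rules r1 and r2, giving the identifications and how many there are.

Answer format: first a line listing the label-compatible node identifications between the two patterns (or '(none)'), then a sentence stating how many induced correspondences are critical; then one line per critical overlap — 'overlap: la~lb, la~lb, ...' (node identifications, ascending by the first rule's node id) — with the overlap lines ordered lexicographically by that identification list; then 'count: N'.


label-compatible node identifications between L(r1) and L(r2): 1~1, 1~2, 2~1, 2~2, 3~1, 3~2, 4~3, 4~4
6 of the induced correspondences are critical overlaps of r1 and r2.
overlap: 1~1, 2~2, 4~3
overlap: 1~1, 3~2, 4~3
overlap: 1~1, 4~3
overlap: 1~2, 2~1, 4~4
overlap: 1~2, 3~1, 4~4
overlap: 1~2, 4~4
count: 6


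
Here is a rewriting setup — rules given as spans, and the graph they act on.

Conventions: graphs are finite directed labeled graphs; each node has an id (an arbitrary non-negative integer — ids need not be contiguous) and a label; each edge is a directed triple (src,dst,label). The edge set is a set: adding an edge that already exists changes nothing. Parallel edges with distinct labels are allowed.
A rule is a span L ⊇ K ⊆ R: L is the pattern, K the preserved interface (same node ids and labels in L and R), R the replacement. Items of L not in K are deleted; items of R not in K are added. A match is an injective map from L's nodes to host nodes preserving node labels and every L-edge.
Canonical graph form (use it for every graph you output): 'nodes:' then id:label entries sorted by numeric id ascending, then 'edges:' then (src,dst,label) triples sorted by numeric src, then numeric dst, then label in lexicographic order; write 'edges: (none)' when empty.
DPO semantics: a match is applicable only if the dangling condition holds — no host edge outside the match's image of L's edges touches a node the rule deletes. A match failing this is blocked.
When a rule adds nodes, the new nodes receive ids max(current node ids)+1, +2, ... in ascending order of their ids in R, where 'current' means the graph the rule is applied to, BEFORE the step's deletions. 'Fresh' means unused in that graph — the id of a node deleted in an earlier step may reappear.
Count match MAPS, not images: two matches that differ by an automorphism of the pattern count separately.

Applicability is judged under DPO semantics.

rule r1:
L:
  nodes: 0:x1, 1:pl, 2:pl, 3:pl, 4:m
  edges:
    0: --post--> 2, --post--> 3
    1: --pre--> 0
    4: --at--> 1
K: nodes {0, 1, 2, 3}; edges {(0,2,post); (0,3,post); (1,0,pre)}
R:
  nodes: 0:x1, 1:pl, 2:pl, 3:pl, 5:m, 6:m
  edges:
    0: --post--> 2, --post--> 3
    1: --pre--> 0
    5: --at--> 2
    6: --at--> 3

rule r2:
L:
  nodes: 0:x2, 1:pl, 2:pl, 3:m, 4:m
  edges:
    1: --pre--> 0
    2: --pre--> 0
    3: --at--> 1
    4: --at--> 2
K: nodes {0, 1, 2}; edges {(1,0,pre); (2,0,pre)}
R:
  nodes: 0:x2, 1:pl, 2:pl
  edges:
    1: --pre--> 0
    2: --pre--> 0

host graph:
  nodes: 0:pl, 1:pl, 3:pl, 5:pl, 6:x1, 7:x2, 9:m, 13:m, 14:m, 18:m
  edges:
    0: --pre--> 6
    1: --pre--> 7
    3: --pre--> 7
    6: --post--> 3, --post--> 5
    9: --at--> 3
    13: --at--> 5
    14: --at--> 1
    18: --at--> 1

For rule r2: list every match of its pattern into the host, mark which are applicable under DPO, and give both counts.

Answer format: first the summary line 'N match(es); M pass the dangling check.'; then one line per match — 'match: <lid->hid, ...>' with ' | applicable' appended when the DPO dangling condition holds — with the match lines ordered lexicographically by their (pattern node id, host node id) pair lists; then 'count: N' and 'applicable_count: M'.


4 match(es); 4 pass the dangling check.
match: 0->7, 1->1, 2->3, 3->14, 4->9 | applicable
match: 0->7, 1->1, 2->3, 3->18, 4->9 | applicable
match: 0->7, 1->3, 2->1, 3->9, 4->14 | applicable
match: 0->7, 1->3, 2->1, 3->9, 4->18 | applicable
count: 4
applicable_count: 4


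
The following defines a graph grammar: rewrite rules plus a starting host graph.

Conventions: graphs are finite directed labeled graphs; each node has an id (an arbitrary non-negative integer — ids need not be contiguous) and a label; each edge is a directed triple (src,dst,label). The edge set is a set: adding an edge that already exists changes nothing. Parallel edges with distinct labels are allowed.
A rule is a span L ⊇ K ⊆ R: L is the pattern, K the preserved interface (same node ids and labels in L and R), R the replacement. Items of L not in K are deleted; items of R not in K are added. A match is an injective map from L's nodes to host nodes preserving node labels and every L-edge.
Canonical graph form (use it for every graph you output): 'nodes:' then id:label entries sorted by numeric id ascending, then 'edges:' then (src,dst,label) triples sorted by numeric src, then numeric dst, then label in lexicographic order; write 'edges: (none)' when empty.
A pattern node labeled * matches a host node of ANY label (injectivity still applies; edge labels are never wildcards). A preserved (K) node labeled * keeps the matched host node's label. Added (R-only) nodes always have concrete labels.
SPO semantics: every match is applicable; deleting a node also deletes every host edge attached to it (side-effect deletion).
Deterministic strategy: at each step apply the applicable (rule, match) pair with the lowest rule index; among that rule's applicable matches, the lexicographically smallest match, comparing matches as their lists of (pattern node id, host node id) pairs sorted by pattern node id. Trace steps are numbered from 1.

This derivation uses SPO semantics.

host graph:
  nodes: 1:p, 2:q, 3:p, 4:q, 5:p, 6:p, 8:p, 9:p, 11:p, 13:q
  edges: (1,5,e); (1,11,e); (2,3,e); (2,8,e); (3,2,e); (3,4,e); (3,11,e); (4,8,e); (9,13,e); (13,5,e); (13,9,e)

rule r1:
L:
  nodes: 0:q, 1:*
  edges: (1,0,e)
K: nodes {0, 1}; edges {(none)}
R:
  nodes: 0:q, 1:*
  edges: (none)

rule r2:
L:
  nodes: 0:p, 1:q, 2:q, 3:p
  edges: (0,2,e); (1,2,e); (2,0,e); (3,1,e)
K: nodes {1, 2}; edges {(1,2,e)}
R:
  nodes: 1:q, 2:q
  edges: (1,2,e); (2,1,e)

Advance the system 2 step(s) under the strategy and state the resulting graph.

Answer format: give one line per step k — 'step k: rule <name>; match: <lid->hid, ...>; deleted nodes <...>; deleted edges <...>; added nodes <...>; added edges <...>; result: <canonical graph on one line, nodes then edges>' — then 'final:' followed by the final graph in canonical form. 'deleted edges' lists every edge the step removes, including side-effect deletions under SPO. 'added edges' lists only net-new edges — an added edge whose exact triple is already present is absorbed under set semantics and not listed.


step 1: rule r1; match: 0->2, 1->3; deleted nodes (none); deleted edges (3,2,e); added nodes (none); added edges (none); result: nodes: 1:p, 2:q, 3:p, 4:q, 5:p, 6:p, 8:p, 9:p, 11:p, 13:q edges: (1,5,e); (1,11,e); (2,3,e); (2,8,e); (3,4,e); (3,11,e); (4,8,e); (9,13,e); (13,5,e); (13,9,e)
step 2: rule r1; match: 0->4, 1->3; deleted nodes (none); deleted edges (3,4,e); added nodes (none); added edges (none); result: nodes: 1:p, 2:q, 3:p, 4:q, 5:p, 6:p, 8:p, 9:p, 11:p, 13:q edges: (1,5,e); (1,11,e); (2,3,e); (2,8,e); (3,11,e); (4,8,e); (9,13,e); (13,5,e); (13,9,e)
final:
nodes: 1:p, 2:q, 3:p, 4:q, 5:p, 6:p, 8:p, 9:p, 11:p, 13:q
edges: (1,5,e); (1,11,e); (2,3,e); (2,8,e); (3,11,e); (4,8,e); (9,13,e); (13,5,e); (13,9,e)


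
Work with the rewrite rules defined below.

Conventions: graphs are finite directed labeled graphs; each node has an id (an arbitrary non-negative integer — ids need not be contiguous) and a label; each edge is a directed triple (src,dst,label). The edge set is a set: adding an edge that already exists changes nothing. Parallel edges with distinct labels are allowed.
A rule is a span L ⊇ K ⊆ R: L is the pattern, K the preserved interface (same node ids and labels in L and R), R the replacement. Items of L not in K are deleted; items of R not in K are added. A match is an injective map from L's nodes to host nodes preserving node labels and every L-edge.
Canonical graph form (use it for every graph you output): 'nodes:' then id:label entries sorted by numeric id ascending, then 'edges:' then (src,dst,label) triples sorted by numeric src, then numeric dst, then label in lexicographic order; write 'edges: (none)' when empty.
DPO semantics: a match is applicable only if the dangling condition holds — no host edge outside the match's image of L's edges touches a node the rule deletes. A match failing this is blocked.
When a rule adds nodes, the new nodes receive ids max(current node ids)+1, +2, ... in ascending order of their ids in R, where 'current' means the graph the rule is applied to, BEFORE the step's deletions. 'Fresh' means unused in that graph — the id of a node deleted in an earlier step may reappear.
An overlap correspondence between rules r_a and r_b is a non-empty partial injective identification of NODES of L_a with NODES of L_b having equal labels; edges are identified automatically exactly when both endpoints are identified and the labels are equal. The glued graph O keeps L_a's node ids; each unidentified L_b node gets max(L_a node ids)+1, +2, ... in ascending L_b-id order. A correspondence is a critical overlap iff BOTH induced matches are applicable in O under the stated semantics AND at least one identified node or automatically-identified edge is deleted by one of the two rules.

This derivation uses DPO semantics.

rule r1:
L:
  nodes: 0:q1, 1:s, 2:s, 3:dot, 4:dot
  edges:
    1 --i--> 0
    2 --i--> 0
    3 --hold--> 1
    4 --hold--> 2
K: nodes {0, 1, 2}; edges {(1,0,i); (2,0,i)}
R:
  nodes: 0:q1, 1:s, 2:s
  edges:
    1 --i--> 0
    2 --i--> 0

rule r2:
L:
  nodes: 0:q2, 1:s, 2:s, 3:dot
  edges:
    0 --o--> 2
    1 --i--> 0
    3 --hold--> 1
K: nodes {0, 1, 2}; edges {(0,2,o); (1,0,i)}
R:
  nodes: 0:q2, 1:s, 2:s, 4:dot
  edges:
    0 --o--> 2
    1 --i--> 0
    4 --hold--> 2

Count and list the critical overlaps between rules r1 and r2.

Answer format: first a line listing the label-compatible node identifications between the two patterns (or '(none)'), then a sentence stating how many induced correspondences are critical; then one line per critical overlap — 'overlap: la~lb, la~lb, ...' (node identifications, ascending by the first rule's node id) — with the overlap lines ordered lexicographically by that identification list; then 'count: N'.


label-compatible node identifications between L(r1) and L(r2): 1~1, 1~2, 2~1, 2~2, 3~3, 4~3
4 of the induced correspondences are critical overlaps of r1 and r2.
overlap: 1~1, 2~2, 3~3
overlap: 1~1, 3~3
overlap: 1~2, 2~1, 4~3
overlap: 2~1, 4~3
count: 4


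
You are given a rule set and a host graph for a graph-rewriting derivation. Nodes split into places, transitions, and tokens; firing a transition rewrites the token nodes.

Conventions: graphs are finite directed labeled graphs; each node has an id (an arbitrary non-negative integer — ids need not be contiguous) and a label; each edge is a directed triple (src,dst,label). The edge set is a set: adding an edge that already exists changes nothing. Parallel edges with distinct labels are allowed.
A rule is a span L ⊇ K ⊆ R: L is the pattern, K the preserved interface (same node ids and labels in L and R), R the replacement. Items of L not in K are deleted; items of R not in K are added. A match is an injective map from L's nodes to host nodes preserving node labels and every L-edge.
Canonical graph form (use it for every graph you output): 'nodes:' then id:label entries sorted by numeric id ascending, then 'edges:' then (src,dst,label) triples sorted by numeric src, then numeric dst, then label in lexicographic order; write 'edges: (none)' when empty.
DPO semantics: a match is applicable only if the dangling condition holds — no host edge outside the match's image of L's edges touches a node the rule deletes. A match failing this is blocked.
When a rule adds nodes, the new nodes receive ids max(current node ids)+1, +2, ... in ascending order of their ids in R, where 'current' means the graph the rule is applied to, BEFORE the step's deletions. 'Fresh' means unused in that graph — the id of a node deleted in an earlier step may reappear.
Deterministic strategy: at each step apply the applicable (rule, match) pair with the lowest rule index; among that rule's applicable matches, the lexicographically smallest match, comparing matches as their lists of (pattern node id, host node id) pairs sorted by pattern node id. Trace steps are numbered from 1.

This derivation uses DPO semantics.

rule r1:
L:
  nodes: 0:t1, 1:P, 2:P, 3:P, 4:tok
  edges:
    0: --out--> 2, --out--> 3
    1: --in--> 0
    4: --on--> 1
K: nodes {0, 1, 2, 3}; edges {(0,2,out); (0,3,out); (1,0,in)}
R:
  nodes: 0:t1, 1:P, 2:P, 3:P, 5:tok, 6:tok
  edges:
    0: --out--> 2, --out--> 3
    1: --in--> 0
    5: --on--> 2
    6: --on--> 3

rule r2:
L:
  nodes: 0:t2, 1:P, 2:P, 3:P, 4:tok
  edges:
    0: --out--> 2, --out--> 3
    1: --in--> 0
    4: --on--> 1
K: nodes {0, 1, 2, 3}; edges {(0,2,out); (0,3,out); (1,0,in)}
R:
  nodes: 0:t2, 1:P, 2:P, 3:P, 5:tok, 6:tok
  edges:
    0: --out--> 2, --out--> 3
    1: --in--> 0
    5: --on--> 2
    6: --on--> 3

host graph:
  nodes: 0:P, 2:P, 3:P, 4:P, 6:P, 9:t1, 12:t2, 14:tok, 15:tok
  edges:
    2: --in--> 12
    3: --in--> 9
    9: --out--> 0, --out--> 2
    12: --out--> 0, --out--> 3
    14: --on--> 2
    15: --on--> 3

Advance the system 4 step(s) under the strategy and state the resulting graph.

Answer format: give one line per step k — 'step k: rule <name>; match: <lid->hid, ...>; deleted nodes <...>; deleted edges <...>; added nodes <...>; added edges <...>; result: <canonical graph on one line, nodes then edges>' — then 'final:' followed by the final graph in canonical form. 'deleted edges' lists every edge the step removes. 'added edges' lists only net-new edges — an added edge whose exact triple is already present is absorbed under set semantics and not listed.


step 1: rule r1; match: 0->9, 1->3, 2->0, 3->2, 4->15; deleted nodes 15; deleted edges (15,3,on); added nodes 16, 17; added edges (16,0,on); (17,2,on); result: nodes: 0:P, 2:P, 3:P, 4:P, 6:P, 9:t1, 12:t2, 14:tok, 16:tok, 17:tok edges: (2,12,in); (3,9,in); (9,0,out); (9,2,out); (12,0,out); (12,3,out); (14,2,on); (16,0,on); (17,2,on)
step 2: rule r2; match: 0->12, 1->2, 2->0, 3->3, 4->14; deleted nodes 14; deleted edges (14,2,on); added nodes 18, 19; added edges (18,0,on); (19,3,on); result: nodes: 0:P, 2:P, 3:P, 4:P, 6:P, 9:t1, 12:t2, 16:tok, 17:tok, 18:tok, 19:tok edges: (2,12,in); (3,9,in); (9,0,out); (9,2,out); (12,0,out); (12,3,out); (16,0,on); (17,2,on); (18,0,on); (19,3,on)
step 3: rule r1; match: 0->9, 1->3, 2->0, 3->2, 4->19; deleted nodes 19; deleted edges (19,3,on); added nodes 20, 21; added edges (20,0,on); (21,2,on); result: nodes: 0:P, 2:P, 3:P, 4:P, 6:P, 9:t1, 12:t2, 16:tok, 17:tok, 18:tok, 20:tok, 21:tok edges: (2,12,in); (3,9,in); (9,0,out); (9,2,out); (12,0,out); (12,3,out); (16,0,on); (17,2,on); (18,0,on); (20,0,on); (21,2,on)
step 4: rule r2; match: 0->12, 1->2, 2->0, 3->3, 4->17; deleted nodes 17; deleted edges (17,2,on); added nodes 22, 23; added edges (22,0,on); (23,3,on); result: nodes: 0:P, 2:P, 3:P, 4:P, 6:P, 9:t1, 12:t2, 16:tok, 18:tok, 20:tok, 21:tok, 22:tok, 23:tok edges: (2,12,in); (3,9,in); (9,0,out); (9,2,out); (12,0,out); (12,3,out); (16,0,on); (18,0,on); (20,0,on); (21,2,on); (22,0,on); (23,3,on)
final:
nodes: 0:P, 2:P, 3:P, 4:P, 6:P, 9:t1, 12:t2, 16:tok, 18:tok, 20:tok, 21:tok, 22:tok, 23:tok
edges: (2,12,in); (3,9,in); (9,0,out); (9,2,out); (12,0,out); (12,3,out); (16,0,on); (18,0,on); (20,0,on); (21,2,on); (22,0,on); (23,3,on)


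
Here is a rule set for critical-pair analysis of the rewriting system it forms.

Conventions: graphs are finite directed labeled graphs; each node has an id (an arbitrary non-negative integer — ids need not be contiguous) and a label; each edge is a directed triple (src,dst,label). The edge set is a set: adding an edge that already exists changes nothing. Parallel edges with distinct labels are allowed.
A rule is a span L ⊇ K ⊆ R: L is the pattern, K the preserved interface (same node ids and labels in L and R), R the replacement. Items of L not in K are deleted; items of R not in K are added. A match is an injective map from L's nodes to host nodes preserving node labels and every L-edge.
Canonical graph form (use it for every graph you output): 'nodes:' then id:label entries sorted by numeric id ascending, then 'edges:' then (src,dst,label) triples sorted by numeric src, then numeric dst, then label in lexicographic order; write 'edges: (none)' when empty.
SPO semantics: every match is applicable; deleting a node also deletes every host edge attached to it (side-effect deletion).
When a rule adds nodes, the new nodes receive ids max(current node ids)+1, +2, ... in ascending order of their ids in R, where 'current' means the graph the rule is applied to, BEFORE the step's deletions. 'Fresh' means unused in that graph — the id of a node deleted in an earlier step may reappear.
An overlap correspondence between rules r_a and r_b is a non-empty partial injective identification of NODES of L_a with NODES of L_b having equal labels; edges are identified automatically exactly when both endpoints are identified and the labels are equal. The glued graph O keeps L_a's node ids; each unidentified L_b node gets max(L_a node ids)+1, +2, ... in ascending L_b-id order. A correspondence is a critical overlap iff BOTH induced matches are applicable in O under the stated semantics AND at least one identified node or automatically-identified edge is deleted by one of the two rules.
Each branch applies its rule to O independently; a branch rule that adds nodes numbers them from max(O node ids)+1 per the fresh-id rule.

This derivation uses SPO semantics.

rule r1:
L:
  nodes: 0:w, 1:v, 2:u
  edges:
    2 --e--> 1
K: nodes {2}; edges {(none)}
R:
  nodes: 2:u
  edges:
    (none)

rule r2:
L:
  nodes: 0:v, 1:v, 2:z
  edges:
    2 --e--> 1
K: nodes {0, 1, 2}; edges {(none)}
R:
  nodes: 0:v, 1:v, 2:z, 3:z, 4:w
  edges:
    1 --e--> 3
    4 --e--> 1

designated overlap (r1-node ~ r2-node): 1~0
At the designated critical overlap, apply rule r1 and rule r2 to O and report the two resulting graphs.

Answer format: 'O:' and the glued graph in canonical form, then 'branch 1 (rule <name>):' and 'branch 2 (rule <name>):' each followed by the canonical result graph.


O:
nodes: 0:w, 1:v, 2:u, 3:v, 4:z
edges: (2,1,e); (4,3,e)
branch 1 (rule r1):
nodes: 2:u, 3:v, 4:z
edges: (4,3,e)
branch 2 (rule r2):
nodes: 0:w, 1:v, 2:u, 3:v, 4:z, 5:z, 6:w
edges: (2,1,e); (3,5,e); (6,3,e)


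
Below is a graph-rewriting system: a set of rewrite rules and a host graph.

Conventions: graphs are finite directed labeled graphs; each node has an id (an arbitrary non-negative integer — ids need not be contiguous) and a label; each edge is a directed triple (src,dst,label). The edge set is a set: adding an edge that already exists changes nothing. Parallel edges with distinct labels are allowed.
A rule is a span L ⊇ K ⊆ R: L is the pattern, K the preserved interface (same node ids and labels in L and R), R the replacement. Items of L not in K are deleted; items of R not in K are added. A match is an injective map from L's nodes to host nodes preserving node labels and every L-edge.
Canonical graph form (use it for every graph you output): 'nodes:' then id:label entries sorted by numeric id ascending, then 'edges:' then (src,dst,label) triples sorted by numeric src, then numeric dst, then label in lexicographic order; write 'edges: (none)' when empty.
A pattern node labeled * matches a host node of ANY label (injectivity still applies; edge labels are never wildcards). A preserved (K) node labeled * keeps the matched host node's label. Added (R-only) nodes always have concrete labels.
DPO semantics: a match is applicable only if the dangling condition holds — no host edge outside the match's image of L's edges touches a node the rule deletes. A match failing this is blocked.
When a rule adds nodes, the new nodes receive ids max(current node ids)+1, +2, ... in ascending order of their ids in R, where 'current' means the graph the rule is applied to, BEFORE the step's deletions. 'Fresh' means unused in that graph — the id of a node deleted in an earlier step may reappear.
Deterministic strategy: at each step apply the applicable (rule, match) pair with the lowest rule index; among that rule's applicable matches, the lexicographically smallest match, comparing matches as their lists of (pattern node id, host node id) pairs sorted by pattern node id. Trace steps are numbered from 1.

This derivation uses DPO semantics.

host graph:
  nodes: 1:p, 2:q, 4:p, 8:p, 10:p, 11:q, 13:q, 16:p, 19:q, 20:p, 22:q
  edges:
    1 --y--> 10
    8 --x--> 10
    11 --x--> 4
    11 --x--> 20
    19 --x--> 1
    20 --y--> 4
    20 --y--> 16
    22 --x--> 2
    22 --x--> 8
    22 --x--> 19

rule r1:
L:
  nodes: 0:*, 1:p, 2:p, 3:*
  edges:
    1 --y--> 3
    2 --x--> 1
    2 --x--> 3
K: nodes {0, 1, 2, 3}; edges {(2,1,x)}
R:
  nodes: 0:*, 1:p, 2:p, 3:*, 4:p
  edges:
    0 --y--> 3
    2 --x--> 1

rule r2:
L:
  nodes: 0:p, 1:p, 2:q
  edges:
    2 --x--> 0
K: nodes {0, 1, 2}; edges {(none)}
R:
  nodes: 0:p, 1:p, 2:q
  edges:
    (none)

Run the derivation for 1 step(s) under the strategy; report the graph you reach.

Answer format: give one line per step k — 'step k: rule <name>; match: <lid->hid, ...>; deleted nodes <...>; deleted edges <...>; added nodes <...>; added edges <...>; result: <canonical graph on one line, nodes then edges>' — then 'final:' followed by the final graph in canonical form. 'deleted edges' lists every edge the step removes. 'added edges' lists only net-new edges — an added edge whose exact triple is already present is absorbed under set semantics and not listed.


step 1: rule r2; match: 0->1, 1->4, 2->19; deleted nodes (none); deleted edges (19,1,x); added nodes (none); added edges (none); result: nodes: 1:p, 2:q, 4:p, 8:p, 10:p, 11:q, 13:q, 16:p, 19:q, 20:p, 22:q edges: (1,10,y); (8,10,x); (11,4,x); (11,20,x); (20,4,y); (20,16,y); (22,2,x); (22,8,x); (22,19,x)
final:
nodes: 1:p, 2:q, 4:p, 8:p, 10:p, 11:q, 13:q, 16:p, 19:q, 20:p, 22:q
edges: (1,10,y); (8,10,x); (11,4,x); (11,20,x); (20,4,y); (20,16,y); (22,2,x); (22,8,x); (22,19,x)


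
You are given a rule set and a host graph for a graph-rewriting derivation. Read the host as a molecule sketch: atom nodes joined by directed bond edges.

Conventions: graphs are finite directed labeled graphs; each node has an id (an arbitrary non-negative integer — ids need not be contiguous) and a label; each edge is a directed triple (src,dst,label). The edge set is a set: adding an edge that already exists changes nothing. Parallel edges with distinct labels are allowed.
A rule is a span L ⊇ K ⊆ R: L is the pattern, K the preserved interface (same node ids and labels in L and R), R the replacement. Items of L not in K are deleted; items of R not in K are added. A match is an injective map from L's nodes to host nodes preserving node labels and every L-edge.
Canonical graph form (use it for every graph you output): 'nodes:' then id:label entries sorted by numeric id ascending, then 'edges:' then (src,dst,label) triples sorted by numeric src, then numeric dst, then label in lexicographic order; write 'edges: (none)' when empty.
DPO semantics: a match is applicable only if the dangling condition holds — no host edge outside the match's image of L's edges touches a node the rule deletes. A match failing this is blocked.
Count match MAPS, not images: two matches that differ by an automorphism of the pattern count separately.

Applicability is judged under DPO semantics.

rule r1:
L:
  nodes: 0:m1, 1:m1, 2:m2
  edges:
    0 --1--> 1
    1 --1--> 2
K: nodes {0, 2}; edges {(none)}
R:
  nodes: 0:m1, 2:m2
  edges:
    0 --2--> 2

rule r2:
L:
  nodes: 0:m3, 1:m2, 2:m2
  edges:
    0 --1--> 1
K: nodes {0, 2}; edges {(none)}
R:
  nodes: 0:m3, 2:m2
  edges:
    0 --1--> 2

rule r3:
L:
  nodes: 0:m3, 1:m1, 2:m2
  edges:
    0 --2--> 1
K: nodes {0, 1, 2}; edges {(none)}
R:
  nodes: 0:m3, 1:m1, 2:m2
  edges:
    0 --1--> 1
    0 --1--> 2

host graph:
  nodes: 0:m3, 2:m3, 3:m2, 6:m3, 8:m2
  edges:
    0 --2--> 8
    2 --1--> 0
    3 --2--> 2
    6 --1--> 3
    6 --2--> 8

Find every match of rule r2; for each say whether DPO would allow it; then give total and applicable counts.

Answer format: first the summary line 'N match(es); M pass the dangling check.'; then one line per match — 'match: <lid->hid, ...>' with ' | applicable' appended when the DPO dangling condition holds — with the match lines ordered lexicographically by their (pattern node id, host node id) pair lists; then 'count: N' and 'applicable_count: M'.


1 match(es); 0 pass the dangling check.
match: 0->6, 1->3, 2->8
count: 1
applicable_count: 0


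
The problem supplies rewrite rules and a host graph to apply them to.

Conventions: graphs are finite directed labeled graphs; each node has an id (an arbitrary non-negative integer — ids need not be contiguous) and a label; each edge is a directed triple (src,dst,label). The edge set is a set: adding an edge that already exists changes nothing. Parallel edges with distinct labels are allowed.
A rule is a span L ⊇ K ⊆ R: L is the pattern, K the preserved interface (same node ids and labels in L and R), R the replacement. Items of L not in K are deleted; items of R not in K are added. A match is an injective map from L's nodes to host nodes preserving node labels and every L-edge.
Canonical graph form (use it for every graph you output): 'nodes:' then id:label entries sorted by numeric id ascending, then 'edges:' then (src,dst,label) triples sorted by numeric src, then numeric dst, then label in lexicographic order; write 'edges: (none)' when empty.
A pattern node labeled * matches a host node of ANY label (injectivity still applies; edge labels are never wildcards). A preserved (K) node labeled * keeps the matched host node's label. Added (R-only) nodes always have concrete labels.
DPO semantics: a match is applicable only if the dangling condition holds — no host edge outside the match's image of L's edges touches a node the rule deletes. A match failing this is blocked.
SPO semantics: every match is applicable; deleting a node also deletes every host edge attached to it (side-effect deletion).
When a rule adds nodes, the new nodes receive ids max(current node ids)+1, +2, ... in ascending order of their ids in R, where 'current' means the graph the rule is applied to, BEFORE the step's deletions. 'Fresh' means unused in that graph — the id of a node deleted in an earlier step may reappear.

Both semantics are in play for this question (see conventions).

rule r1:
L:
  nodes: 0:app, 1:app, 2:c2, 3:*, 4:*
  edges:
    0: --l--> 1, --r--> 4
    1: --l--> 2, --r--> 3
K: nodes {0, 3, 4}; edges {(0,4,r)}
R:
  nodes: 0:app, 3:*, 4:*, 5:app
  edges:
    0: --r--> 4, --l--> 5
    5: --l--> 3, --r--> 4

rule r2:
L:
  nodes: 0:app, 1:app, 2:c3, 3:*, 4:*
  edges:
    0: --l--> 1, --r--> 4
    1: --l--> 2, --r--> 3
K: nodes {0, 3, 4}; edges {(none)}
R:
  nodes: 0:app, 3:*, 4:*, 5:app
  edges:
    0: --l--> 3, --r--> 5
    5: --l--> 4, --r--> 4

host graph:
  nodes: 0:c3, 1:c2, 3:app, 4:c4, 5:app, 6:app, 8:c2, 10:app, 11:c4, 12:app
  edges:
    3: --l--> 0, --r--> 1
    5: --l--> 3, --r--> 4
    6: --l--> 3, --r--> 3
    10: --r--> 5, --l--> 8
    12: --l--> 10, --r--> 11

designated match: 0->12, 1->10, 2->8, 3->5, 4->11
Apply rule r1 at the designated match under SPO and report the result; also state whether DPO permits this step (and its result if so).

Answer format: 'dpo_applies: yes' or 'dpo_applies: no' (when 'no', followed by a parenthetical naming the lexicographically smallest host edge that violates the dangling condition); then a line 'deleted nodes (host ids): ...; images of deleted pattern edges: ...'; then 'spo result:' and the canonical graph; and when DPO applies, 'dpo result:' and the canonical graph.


dpo_applies: yes
deleted nodes (host ids): 8, 10; images of deleted pattern edges: (10,5,r); (10,8,l); (12,10,l)
spo result:
nodes: 0:c3, 1:c2, 3:app, 4:c4, 5:app, 6:app, 11:c4, 12:app, 13:app
edges: (3,0,l); (3,1,r); (5,3,l); (5,4,r); (6,3,l); (6,3,r); (12,11,r); (12,13,l); (13,5,l); (13,11,r)
dpo result:
nodes: 0:c3, 1:c2, 3:app, 4:c4, 5:app, 6:app, 11:c4, 12:app, 13:app
edges: (3,0,l); (3,1,r); (5,3,l); (5,4,r); (6,3,l); (6,3,r); (12,11,r); (12,13,l); (13,5,l); (13,11,r)


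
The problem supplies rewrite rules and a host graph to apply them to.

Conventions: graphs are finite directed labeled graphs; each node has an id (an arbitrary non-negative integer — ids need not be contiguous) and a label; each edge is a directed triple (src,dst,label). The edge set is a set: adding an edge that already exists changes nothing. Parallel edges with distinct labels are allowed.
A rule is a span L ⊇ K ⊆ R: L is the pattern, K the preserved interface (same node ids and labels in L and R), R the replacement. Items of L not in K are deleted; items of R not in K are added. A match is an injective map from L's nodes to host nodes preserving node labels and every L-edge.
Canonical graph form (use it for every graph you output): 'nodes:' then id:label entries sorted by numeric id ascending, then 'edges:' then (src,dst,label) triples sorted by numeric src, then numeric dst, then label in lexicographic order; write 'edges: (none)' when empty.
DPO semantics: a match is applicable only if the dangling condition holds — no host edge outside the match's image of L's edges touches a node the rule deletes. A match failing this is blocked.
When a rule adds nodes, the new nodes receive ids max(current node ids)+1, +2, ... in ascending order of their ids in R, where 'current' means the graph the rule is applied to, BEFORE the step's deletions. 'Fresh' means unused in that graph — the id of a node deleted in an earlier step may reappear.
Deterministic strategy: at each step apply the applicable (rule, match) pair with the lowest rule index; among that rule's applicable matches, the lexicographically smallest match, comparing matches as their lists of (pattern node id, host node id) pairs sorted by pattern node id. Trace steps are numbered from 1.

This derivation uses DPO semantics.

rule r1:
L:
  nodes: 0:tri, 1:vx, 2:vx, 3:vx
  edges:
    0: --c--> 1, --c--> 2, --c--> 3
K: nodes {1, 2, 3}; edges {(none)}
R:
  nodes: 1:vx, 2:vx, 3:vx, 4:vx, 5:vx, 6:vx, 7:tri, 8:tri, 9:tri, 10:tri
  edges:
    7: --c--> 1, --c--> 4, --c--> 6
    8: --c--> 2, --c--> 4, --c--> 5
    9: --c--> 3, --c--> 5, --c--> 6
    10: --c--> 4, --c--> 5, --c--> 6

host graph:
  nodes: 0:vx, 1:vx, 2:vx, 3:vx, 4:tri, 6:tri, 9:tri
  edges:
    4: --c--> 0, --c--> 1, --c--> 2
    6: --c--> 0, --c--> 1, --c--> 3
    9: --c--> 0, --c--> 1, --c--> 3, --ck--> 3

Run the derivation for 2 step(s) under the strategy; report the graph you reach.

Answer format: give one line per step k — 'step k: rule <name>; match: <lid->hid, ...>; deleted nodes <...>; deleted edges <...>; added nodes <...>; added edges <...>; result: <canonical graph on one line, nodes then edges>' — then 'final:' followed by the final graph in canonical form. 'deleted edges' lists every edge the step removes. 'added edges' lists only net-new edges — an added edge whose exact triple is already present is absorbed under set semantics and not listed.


step 1: rule r1; match: 0->4, 1->0, 2->1, 3->2; deleted nodes 4; deleted edges (4,0,c); (4,1,c); (4,2,c); added nodes 10, 11, 12, 13, 14, 15, 16; added edges (13,0,c); (13,10,c); (13,12,c); (14,1,c); (14,10,c); (14,11,c); (15,2,c); (15,11,c); (15,12,c); (16,10,c); (16,11,c); (16,12,c); result: nodes: 0:vx, 1:vx, 2:vx, 3:vx, 6:tri, 9:tri, 10:vx, 11:vx, 12:vx, 13:tri, 14:tri, 15:tri, 16:tri edges: (6,0,c); (6,1,c); (6,3,c); (9,0,c); (9,1,c); (9,3,c); (9,3,ck); (13,0,c); (13,10,c); (13,12,c); (14,1,c); (14,10,c); (14,11,c); (15,2,c); (15,11,c); (15,12,c); (16,10,c); (16,11,c); (16,12,c)
step 2: rule r1; match: 0->6, 1->0, 2->1, 3->3; deleted nodes 6; deleted edges (6,0,c); (6,1,c); (6,3,c); added nodes 17, 18, 19, 20, 21, 22, 23; added edges (20,0,c); (20,17,c); (20,19,c); (21,1,c); (21,17,c); (21,18,c); (22,3,c); (22,18,c); (22,19,c); (23,17,c); (23,18,c); (23,19,c); result: nodes: 0:vx, 1:vx, 2:vx, 3:vx, 9:tri, 10:vx, 11:vx, 12:vx, 13:tri, 14:tri, 15:tri, 16:tri, 17:vx, 18:vx, 19:vx, 20:tri, 21:tri, 22:tri, 23:tri edges: (9,0,c); (9,1,c); (9,3,c); (9,3,ck); (13,0,c); (13,10,c); (13,12,c); (14,1,c); (14,10,c); (14,11,c); (15,2,c); (15,11,c); (15,12,c); (16,10,c); (16,11,c); (16,12,c); (20,0,c); (20,17,c); (20,19,c); (21,1,c); (21,17,c); (21,18,c); (22,3,c); (22,18,c); (22,19,c); (23,17,c); (23,18,c); (23,19,c)
final:
nodes: 0:vx, 1:vx, 2:vx, 3:vx, 9:tri, 10:vx, 11:vx, 12:vx, 13:tri, 14:tri, 15:tri, 16:tri, 17:vx, 18:vx, 19:vx, 20:tri, 21:tri, 22:tri, 23:tri
edges: (9,0,c); (9,1,c); (9,3,c); (9,3,ck); (13,0,c); (13,10,c); (13,12,c); (14,1,c); (14,10,c); (14,11,c); (15,2,c); (15,11,c); (15,12,c); (16,10,c); (16,11,c); (16,12,c); (20,0,c); (20,17,c); (20,19,c); (21,1,c); (21,17,c); (21,18,c); (22,3,c); (22,18,c); (22,19,c); (23,17,c); (23,18,c); (23,19,c)


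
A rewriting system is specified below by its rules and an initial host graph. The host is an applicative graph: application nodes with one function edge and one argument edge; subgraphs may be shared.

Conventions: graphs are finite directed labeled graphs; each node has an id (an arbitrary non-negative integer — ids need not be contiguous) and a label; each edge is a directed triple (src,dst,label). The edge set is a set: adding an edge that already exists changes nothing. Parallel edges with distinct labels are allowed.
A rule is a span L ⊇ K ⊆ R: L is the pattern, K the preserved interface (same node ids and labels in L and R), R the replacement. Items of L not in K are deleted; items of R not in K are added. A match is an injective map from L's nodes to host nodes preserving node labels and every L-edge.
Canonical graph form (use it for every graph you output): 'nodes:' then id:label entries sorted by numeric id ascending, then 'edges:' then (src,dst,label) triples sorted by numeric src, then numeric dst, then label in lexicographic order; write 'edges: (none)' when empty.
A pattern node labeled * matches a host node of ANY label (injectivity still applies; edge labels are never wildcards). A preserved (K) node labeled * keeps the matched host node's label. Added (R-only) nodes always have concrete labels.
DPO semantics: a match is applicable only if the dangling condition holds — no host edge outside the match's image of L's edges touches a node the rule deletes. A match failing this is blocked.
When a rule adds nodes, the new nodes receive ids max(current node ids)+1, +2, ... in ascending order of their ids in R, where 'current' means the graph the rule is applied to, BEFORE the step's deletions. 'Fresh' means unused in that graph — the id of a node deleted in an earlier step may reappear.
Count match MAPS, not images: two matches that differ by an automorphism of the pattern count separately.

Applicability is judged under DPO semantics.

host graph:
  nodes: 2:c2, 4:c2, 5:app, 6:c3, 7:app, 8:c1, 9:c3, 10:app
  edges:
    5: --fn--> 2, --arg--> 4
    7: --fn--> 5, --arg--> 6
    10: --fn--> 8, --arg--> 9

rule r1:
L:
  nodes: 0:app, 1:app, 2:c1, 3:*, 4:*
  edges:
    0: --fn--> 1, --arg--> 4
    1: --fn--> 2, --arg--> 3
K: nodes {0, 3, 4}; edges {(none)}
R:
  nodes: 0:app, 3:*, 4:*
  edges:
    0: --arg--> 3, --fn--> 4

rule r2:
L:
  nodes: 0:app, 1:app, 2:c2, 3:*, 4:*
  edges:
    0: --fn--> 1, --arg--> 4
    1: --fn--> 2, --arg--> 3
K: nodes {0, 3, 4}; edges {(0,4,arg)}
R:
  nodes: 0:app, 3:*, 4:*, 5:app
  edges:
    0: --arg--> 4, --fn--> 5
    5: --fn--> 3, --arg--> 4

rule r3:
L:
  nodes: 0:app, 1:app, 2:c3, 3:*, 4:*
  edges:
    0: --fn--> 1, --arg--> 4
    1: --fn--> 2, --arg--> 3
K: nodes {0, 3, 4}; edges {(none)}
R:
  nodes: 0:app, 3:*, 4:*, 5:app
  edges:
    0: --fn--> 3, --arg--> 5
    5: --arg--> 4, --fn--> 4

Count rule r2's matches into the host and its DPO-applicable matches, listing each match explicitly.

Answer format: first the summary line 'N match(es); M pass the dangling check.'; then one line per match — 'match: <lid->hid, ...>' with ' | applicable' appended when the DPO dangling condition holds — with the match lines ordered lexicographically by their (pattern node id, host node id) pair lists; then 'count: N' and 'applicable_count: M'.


1 match(es); 1 pass the dangling check.
match: 0->7, 1->5, 2->2, 3->4, 4->6 | applicable
count: 1
applicable_count: 1
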